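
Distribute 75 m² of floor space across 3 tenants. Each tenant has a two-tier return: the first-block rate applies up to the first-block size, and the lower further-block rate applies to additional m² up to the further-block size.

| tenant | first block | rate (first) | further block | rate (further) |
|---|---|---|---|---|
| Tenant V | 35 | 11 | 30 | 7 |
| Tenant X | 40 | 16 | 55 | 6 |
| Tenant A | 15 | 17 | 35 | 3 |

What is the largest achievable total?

1115

Treat each block as its own option and order by rate: Tenant A/first 17 > Tenant X/first 16 > Tenant V/first 11 > Tenant V/second 7 > Tenant X/second 6 > Tenant A/second 3.
Tenant A/first (17): +15 ; 60 left.
Fill Tenant X first block (40 at 16) ; 20 left.
Tenant V first at 11: only 20 left, fill 20.
Total = 17×15 + 16×40 + 11×20 = 1115.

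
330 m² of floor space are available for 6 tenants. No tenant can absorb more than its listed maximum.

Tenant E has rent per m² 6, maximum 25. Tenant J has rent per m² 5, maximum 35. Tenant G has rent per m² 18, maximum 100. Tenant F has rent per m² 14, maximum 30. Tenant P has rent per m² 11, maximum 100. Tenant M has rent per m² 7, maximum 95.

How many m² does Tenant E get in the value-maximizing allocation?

Rank by rent per m²: Tenant G 18 > Tenant F 14 > Tenant P 11 > Tenant M 7 > Tenant E 6 > Tenant J 5.
Tenant G: +100 to 100 (cap) → 230 left.
Tenant F: +30 to 30 (cap) → 200 left.
Give Tenant P 100 to hit its cap of 100 → 100 left.
Give Tenant M 95 to hit its cap of 95 → 5 left.
Tenant E: +5 (room for 25) → 5. Pool exhausted.

5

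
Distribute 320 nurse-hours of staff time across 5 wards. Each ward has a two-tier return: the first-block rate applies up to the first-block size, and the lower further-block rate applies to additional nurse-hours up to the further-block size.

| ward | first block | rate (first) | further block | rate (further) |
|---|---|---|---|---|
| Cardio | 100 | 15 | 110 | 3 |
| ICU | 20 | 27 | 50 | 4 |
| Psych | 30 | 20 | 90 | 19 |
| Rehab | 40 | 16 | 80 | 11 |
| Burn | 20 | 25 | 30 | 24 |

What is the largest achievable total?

Treat each block as its own option and order by rate: ICU/tier1 27 > Burn/tier1 25 > Burn/tier2 24 > Psych/tier1 20 > Psych/tier2 19 > Rehab/tier1 16 > Cardio/tier1 15 > Rehab/tier2 11 > ICU/tier2 4 > Cardio/tier2 3.
Fill ICU tier1 block (20 at 27) → 300 left.
Burn tier1 at 25: fill all 20 → 280 left.
Burn/tier2 (24): +30 → 250 left.
Fill Psych tier1 block (30 at 20) → 220 left.
Fill Psych tier2 block (90 at 19) → 130 left.
Rehab/tier1 (16): +40 → 90 left.
Cardio/tier1: +90 of 100 at 15; pool empty.
Total = 27×20 + 25×20 + 24×30 + 20×30 + 19×90 + 16×40 + 15×90 = 6060.

6060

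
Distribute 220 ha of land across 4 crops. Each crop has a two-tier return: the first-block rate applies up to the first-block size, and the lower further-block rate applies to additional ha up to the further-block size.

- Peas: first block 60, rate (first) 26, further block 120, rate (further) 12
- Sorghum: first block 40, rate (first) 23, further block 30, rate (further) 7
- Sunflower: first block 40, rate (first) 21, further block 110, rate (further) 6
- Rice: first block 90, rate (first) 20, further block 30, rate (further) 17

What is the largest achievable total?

4920

Order all 8 blocks by rate: Peas/T1 26 > Sorghum/T1 23 > Sunflower/T1 21 > Rice/T1 20 > Rice/T2 17 > Peas/T2 12 > Sorghum/T2 7 > Sunflower/T2 6.
Peas T1 at 26: fill all 60 — 160 left.
Fill Sorghum T1 block (40 at 23) — 120 left.
Sunflower/T1 (21): +40 — 80 left.
Rice/T1: +80 of 90 at 20; pool empty.
Total = 26×60 + 23×40 + 21×40 + 20×80 = 4920.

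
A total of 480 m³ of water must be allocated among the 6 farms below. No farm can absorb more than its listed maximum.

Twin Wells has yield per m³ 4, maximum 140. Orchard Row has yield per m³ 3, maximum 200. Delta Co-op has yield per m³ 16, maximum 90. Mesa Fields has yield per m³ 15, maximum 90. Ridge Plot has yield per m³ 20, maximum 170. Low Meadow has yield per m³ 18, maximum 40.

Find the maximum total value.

Order the farms by yield per m³: Ridge Plot 20 > Low Meadow 18 > Delta Co-op 16 > Mesa Fields 15 > Twin Wells 4 > Orchard Row 3.
Ridge Plot: +170 to 170 (cap) → 310 left.
Low Meadow: +40 to 40 (cap) → 270 left.
Delta Co-op: +90 to 90 (cap) → 180 left.
Give Mesa Fields 90 to hit its cap of 90 → 90 left.
Only 90 left; Twin Wells takes them to reach 90.
Total = 4×90 + 16×90 + 15×90 + 20×170 + 18×40 = 7270.

7270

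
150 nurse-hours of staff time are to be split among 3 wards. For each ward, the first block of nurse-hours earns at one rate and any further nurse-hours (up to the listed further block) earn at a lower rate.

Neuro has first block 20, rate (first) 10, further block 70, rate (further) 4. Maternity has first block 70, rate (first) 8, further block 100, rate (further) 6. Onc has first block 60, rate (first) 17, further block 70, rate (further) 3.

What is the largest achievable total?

Rank every tier by rate: Onc/first 17 > Neuro/first 10 > Maternity/first 8 > Maternity/second 6 > Neuro/second 4 > Onc/second 3.
Fill Onc first block (60 at 17) — 90 left.
Fill Neuro first block (20 at 10) — 70 left.
Fill Maternity first block (70 at 8) — 0 left.
Total = 17×60 + 10×20 + 8×70 = 1780.

1780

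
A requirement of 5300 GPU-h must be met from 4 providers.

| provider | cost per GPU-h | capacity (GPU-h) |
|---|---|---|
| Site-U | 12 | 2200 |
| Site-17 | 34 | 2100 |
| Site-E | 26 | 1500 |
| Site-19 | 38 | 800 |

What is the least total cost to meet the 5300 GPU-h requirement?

Cheapest first:
Site-U (12): use full 2200 → 3100 GPU-h to go.
Site-E at 26: take all 1500 GPU-h → 1600 still needed.
Site-17 at 34: take 1600 of its 2100 → requirement met.
Site-19: unused.
Cost = 2200×12 + 1500×26 + 1600×34 = 119800.

119800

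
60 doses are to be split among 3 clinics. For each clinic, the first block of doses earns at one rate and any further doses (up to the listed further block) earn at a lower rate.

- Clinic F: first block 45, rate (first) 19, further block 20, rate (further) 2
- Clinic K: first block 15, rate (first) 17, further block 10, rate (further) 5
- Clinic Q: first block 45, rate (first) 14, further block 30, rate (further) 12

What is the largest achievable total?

Treat each block as its own option and order by rate: Clinic F/T1 19 > Clinic K/T1 17 > Clinic Q/T1 14 > Clinic Q/T2 12 > Clinic K/T2 5 > Clinic F/T2 2.
Clinic F T1 at 19: fill all 45 — 15 left.
Clinic K/T1 (17): +15 — 0 left.
Total = 19×45 + 17×15 = 1110.

1110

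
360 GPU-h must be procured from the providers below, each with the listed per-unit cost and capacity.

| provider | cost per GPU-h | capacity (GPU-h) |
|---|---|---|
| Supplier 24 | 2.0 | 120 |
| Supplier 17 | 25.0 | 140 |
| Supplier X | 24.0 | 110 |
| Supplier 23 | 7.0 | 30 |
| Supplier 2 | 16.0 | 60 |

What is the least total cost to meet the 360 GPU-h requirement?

5050

Cheapest first:
Supplier 24 at 2.0: take all 120 GPU-h ; 240 still needed.
Supplier 23 at 7.0: take all 30 GPU-h ; 210 still needed.
Supplier 2 at 16.0: take all 60 GPU-h ; 150 still needed.
Take 110 from Supplier X at 24.0 ; need 40 more.
Supplier 17 (25.0): take the remaining 40 ; done.
Cost = 120×2.0 + 30×7.0 + 60×16.0 + 110×24.0 + 40×25.0 = 5050.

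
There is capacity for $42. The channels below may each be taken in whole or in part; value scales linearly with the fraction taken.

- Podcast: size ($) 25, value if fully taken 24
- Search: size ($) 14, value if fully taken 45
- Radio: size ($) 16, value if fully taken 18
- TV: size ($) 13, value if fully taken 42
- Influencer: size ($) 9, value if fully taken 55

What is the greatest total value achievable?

Sort by value density: Influencer 55/9≈6.11, TV 42/13≈3.23, Search 45/14≈3.21, Radio 18/16≈1.12, Podcast 24/25≈0.96.
All 9 $ of Influencer fit (value 55) ; 33 remain.
All 13 $ of TV fit (value 42) ; 20 remain.
Search: take in full, 14 $ for value 45 ; 6 left.
Fill the last 6 $ with part of Radio: 6/16 of it earns 6.75.
Total value = 148.75.

148.75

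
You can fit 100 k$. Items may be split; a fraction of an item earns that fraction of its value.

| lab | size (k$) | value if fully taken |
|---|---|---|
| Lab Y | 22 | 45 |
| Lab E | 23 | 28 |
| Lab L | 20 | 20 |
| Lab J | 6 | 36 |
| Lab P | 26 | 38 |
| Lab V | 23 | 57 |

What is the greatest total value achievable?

Best value per unit of size first: Lab J 36/6≈6, Lab V 57/23≈2.48, Lab Y 45/22≈2.05, Lab P 38/26≈1.46, Lab E 28/23≈1.22, Lab L 20/20≈1.
All 6 k$ of Lab J fit (value 36) — 94 remain.
Take all of Lab V (23 k$, value 57) — 71 k$ left.
All 22 k$ of Lab Y fit (value 45) — 49 remain.
Take all of Lab P (26 k$, value 38) — 23 k$ left.
Take all of Lab E (23 k$, value 28) — 0 k$ left.
Total value = 204.

204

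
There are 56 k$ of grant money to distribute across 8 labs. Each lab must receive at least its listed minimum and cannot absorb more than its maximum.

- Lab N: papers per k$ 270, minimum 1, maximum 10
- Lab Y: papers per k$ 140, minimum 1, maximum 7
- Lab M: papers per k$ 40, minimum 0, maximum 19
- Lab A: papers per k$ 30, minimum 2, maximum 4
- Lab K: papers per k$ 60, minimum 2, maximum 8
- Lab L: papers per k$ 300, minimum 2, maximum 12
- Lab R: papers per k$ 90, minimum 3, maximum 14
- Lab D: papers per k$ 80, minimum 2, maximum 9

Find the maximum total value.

9440

Meeting every minimum uses 1+1+0+2+2+2+3+2 = 13 k$, leaving 43.
Highest papers per k$ first: Lab L 300 > Lab N 270 > Lab Y 140 > Lab R 90 > Lab D 80 > Lab K 60 > Lab M 40 > Lab A 30.
Lab L: +10 to 12 (cap) → 33 left.
Lab N: +9 to 10 (cap) → 24 left.
Give Lab Y 6 more to hit its cap of 7 → 18 left.
Lab R: +11 to 14 (cap) → 7 left.
Lab D takes 7 more to reach its cap of 9 → 0 left.
Total = 270×10 + 140×7 + 30×2 + 60×2 + 300×12 + 90×14 + 80×9 = 9440.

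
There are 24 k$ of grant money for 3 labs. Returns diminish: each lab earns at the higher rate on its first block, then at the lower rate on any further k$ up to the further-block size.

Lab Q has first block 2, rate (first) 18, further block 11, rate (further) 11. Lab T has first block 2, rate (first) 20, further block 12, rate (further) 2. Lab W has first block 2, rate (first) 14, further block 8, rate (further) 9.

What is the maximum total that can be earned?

Rank every tier by rate: Lab T/T1 20 > Lab Q/T1 18 > Lab W/T1 14 > Lab Q/T2 11 > Lab W/T2 9 > Lab T/T2 2.
Lab T T1 at 20: fill all 2 → 22 left.
Fill Lab Q T1 block (2 at 18) → 20 left.
Lab W T1 at 14: fill all 2 → 18 left.
Lab Q/T2 (11): +11 → 7 left.
7 remain; put them into Lab W T2 at 9.
Total = 20×2 + 18×2 + 14×2 + 11×11 + 9×7 = 288.

288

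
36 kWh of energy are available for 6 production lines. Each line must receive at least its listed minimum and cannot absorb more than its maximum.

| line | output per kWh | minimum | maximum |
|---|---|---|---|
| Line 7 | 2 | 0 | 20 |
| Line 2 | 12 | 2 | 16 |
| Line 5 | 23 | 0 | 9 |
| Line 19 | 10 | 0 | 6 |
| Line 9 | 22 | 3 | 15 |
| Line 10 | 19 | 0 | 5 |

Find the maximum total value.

716

Meeting every minimum uses 0+2+0+0+3+0 = 5 kWh, leaving 31.
Highest output per kWh first: Line 5 23 > Line 9 22 > Line 10 19 > Line 2 12 > Line 19 10 > Line 7 2.
Line 5: +9 to 9 (cap) → 22 left.
Line 9: +12 to 15 (cap) → 10 left.
Line 10 takes 5 more to reach its cap of 5 → 5 left.
Line 2: +5 (room for 14) → 7. Pool exhausted.
Total = 12×7 + 23×9 + 22×15 + 19×5 = 716.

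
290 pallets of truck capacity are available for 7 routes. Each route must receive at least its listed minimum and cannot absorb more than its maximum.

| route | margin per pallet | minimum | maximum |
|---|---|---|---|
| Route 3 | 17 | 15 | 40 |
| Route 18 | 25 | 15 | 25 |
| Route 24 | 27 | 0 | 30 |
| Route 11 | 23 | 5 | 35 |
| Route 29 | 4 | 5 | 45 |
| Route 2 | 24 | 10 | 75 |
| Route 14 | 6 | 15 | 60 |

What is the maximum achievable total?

Meeting every minimum uses 15+15+0+5+5+10+15 = 65 pallets, leaving 225.
Highest margin per pallet first: Route 24 27 > Route 18 25 > Route 2 24 > Route 11 23 > Route 3 17 > Route 14 6 > Route 29 4.
Route 24 takes 30 more to reach its cap of 30 → 195 left.
Route 18 takes 10 more to reach its cap of 25 → 185 left.
Route 2 takes 65 more to reach its cap of 75 → 120 left.
Give Route 11 30 more to hit its cap of 35 → 90 left.
Give Route 3 25 more to hit its cap of 40 → 65 left.
Give Route 14 45 more to hit its cap of 60 → 20 left.
Route 29: +20 (room for 40) → 25. Pool exhausted.
Total = 17×40 + 25×25 + 27×30 + 23×35 + 4×25 + 24×75 + 6×60 = 5180.

5180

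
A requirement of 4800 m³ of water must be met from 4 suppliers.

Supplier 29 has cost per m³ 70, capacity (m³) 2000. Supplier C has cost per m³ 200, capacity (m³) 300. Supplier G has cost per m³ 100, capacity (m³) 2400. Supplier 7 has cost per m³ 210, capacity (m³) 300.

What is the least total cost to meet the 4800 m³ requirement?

461000

Fill from the cheapest supplier first.
Supplier 29 at 70: take all 2000 m³ → 2800 still needed.
Supplier G at 100: take all 2400 m³ → 400 still needed.
Take 300 from Supplier C at 200 → need 100 more.
Supplier 7 at 210: take 100 of its 300 → requirement met.
Cost = 2000×70 + 2400×100 + 300×200 + 100×210 = 461000.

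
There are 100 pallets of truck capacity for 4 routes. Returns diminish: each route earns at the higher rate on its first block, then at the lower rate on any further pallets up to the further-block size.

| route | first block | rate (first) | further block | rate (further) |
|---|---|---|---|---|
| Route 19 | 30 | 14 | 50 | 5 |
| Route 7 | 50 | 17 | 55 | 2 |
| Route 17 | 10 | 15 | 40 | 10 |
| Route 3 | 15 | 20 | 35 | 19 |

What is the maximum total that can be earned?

Rank every tier by rate: Route 3/tier1 20 > Route 3/tier2 19 > Route 7/tier1 17 > Route 17/tier1 15 > Route 19/tier1 14 > Route 17/tier2 10 > Route 19/tier2 5 > Route 7/tier2 2.
Fill Route 3 tier1 block (15 at 20) ; 85 left.
Fill Route 3 tier2 block (35 at 19) ; 50 left.
Fill Route 7 tier1 block (50 at 17) ; 0 left.
Total = 20×15 + 19×35 + 17×50 = 1815.

1815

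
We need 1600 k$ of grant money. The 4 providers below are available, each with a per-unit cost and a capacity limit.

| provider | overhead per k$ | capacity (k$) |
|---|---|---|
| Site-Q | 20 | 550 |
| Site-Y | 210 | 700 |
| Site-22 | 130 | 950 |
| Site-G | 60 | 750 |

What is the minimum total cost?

Use providers in increasing cost order.
Site-Q (20): use full 550 ; 1050 k$ to go.
Take 750 from Site-G at 60 ; need 300 more.
Site-22 at 130: take 300 of its 950 ; requirement met.
Site-Y: unused.
Cost = 550×20 + 750×60 + 300×130 = 95000.

95000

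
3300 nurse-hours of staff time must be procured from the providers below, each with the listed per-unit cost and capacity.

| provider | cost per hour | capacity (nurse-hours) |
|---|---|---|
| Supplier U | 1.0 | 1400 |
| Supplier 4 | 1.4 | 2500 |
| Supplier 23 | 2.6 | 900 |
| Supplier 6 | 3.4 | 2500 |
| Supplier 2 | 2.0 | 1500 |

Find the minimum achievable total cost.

Cheapest first:
Take 1400 from Supplier U at 1.0 ; need 1900 more.
Supplier 4 (1.4): take the remaining 1900 ; done.
Supplier 2, Supplier 23, Supplier 6: unused.
Cost = 1400×1.0 + 1900×1.4 = 4060.

4060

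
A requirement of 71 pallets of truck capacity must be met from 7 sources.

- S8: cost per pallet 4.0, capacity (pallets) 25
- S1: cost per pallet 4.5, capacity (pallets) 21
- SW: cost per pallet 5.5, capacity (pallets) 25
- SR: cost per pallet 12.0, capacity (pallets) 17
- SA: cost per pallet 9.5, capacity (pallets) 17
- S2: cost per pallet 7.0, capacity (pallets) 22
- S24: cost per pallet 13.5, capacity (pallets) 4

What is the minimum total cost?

332

Use sources in increasing cost order.
S8 (4.0): use full 25 ; 46 pallets to go.
S1 (4.5): use full 21 ; 25 pallets to go.
SW (5.5): use full 25 ; 0 pallets to go.
S2, SA, SR, S24: unused.
Cost = 25×4.0 + 21×4.5 + 25×5.5 = 332.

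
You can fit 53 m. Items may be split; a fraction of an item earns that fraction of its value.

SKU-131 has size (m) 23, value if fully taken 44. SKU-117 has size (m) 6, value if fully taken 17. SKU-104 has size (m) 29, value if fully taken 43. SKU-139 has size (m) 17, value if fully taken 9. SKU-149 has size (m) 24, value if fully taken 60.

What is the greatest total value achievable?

121

Rank by value-to-size ratio: SKU-117 17/6≈2.83, SKU-149 60/24≈2.5, SKU-131 44/23≈1.91, SKU-104 43/29≈1.48, SKU-139 9/17≈0.529.
All 6 m of SKU-117 fit (value 17) → 47 remain.
SKU-149: take in full, 24 m for value 60 → 23 left.
SKU-131: take in full, 23 m for value 44 → 0 left.
Total value = 121.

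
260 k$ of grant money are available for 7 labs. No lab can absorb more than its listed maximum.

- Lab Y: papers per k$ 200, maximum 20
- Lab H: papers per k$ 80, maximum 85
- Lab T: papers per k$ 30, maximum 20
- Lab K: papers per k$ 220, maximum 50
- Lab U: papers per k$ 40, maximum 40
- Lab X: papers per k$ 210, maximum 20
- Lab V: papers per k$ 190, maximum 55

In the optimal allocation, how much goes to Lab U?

Order the labs by papers per k$: Lab K 220 > Lab X 210 > Lab Y 200 > Lab V 190 > Lab H 80 > Lab U 40 > Lab T 30.
Give Lab K 50 to hit its cap of 50 ; 210 left.
Lab X takes 20 to reach its cap of 20 ; 190 left.
Give Lab Y 20 to hit its cap of 20 ; 170 left.
Lab V takes 55 to reach its cap of 55 ; 115 left.
Give Lab H 85 to hit its cap of 85 ; 30 left.
Lab U has room for 40 but only 30 remain, so it gets 30.

30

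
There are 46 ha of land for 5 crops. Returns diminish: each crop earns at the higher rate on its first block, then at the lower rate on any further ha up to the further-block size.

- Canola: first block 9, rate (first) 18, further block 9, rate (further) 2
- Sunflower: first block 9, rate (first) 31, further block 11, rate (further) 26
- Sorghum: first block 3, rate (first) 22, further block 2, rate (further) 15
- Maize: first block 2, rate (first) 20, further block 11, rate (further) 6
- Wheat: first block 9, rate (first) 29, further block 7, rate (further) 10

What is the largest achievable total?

Order all 10 blocks by rate: Sunflower/tier1 31 > Wheat/tier1 29 > Sunflower/tier2 26 > Sorghum/tier1 22 > Maize/tier1 20 > Canola/tier1 18 > Sorghum/tier2 15 > Wheat/tier2 10 > Maize/tier2 6 > Canola/tier2 2.
Fill Sunflower tier1 block (9 at 31) → 37 left.
Wheat/tier1 (29): +9 → 28 left.
Sunflower tier2 at 26: fill all 11 → 17 left.
Sorghum tier1 at 22: fill all 3 → 14 left.
Maize tier1 at 20: fill all 2 → 12 left.
Fill Canola tier1 block (9 at 18) → 3 left.
Sorghum tier2 at 15: fill all 2 → 1 left.
Wheat/tier2: +1 of 7 at 10; pool empty.
Total = 31×9 + 29×9 + 26×11 + 22×3 + 20×2 + 18×9 + 15×2 + 10×1 = 1134.

1134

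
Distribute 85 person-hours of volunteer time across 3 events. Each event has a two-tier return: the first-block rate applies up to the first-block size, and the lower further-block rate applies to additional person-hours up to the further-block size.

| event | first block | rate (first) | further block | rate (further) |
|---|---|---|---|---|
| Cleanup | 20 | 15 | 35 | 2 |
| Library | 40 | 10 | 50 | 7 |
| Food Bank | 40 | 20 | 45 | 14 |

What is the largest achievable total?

Order all 6 blocks by rate: Food Bank/T1 20 > Cleanup/T1 15 > Food Bank/T2 14 > Library/T1 10 > Library/T2 7 > Cleanup/T2 2.
Food Bank/T1 (20): +40 — 45 left.
Fill Cleanup T1 block (20 at 15) — 25 left.
Food Bank/T2: +25 of 45 at 14; pool empty.
Total = 20×40 + 15×20 + 14×25 = 1450.

1450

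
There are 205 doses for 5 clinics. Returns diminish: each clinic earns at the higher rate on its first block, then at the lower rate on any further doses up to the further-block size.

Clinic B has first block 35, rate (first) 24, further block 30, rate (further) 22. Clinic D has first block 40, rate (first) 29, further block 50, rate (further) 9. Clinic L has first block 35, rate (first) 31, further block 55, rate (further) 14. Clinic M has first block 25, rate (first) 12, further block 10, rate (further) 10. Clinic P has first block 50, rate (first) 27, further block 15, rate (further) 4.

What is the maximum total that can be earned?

5305

Order all 10 blocks by rate: Clinic L/first 31 > Clinic D/first 29 > Clinic P/first 27 > Clinic B/first 24 > Clinic B/second 22 > Clinic L/second 14 > Clinic M/first 12 > Clinic M/second 10 > Clinic D/second 9 > Clinic P/second 4.
Fill Clinic L first block (35 at 31) → 170 left.
Fill Clinic D first block (40 at 29) → 130 left.
Clinic P/first (27): +50 → 80 left.
Clinic B/first (24): +35 → 45 left.
Clinic B/second (22): +30 → 15 left.
Clinic L/second: +15 of 55 at 14; pool empty.
Total = 31×35 + 29×40 + 27×50 + 24×35 + 22×30 + 14×15 = 5305.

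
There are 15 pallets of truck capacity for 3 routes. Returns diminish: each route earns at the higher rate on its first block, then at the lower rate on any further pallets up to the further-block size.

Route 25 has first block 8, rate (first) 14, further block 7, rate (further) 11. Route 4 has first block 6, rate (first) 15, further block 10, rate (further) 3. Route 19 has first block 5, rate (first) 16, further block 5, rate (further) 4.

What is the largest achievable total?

Treat each block as its own option and order by rate: Route 19/T1 16 > Route 4/T1 15 > Route 25/T1 14 > Route 25/T2 11 > Route 19/T2 4 > Route 4/T2 3.
Route 19/T1 (16): +5 — 10 left.
Fill Route 4 T1 block (6 at 15) — 4 left.
Route 25/T1: +4 of 8 at 14; pool empty.
Total = 16×5 + 15×6 + 14×4 = 226.

226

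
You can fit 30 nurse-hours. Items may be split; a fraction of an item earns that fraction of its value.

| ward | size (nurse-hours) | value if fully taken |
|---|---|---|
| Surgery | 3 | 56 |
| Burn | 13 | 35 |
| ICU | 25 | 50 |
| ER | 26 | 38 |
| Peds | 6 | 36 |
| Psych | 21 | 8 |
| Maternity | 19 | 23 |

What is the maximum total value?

143

Best value per unit of size first: Surgery 56/3≈18.7, Peds 36/6≈6, Burn 35/13≈2.69, ICU 50/25≈2, ER 38/26≈1.46, Maternity 23/19≈1.21, Psych 8/21≈0.381.
Surgery: take in full, 3 nurse-hours for value 56 — 27 left.
Peds: take in full, 6 nurse-hours for value 36 — 21 left.
All 13 nurse-hours of Burn fit (value 35) — 8 remain.
Fill the last 8 nurse-hours with part of ICU: 8/25 of it earns 16.
Total value = 143.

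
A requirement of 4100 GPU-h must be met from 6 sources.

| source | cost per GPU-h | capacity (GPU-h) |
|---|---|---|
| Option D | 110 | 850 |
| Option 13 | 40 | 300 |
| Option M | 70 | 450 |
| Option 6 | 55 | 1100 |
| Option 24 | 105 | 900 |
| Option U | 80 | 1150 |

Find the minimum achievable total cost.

312500

Cheapest first:
Take 300 from Option 13 at 40 → need 3800 more.
Option 6 at 55: take all 1100 GPU-h → 2700 still needed.
Option M at 70: take all 450 GPU-h → 2250 still needed.
Option U at 80: take all 1150 GPU-h → 1100 still needed.
Option 24 (105): use full 900 → 200 GPU-h to go.
Option D at 110: take 200 of its 850 → requirement met.
Cost = 300×40 + 1100×55 + 450×70 + 1150×80 + 900×105 + 200×110 = 312500.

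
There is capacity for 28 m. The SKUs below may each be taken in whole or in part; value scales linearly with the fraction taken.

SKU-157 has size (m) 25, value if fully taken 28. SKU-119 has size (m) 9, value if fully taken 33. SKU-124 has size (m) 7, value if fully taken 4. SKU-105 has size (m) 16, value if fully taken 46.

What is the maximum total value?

Rank by value-to-size ratio: SKU-119 33/9≈3.67, SKU-105 46/16≈2.88, SKU-157 28/25≈1.12, SKU-124 4/7≈0.571.
SKU-119: take in full, 9 m for value 33 — 19 left.
SKU-105: take in full, 16 m for value 46 — 3 left.
Fill the last 3 m with part of SKU-157: 3/25 of it earns 3.36.
Total value = 82.36.

82.36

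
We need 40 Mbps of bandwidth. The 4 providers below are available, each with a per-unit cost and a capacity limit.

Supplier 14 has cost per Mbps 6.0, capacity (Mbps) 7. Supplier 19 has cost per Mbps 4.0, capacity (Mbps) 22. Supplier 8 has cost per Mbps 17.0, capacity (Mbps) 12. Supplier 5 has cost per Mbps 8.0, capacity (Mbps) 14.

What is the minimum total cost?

218

Fill from the cheapest provider first.
Supplier 19 at 4.0: take all 22 Mbps → 18 still needed.
Supplier 14 (6.0): use full 7 → 11 Mbps to go.
Supplier 5 at 8.0: take 11 of its 14 → requirement met.
Supplier 8: unused.
Cost = 22×4.0 + 7×6.0 + 11×8.0 = 218.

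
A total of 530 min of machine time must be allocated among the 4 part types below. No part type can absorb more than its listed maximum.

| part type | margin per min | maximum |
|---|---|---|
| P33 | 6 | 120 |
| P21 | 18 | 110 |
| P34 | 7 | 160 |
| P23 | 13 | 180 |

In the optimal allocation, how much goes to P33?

Rank by margin per min: P21 18 > P23 13 > P34 7 > P33 6.
P21: +110 to 110 (cap) ; 420 left.
P23: +180 to 180 (cap) ; 240 left.
P34 takes 160 to reach its cap of 160 ; 80 left.
Only 80 left; P33 takes them to reach 80.

80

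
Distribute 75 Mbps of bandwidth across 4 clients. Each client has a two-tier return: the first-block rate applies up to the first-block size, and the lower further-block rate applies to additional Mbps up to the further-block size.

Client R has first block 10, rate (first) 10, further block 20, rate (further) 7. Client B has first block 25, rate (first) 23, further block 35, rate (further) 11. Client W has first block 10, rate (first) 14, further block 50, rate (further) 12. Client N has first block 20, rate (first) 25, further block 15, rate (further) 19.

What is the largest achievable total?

Order all 8 blocks by rate: Client N/tier1 25 > Client B/tier1 23 > Client N/tier2 19 > Client W/tier1 14 > Client W/tier2 12 > Client B/tier2 11 > Client R/tier1 10 > Client R/tier2 7.
Fill Client N tier1 block (20 at 25) ; 55 left.
Fill Client B tier1 block (25 at 23) ; 30 left.
Client N/tier2 (19): +15 ; 15 left.
Client W/tier1 (14): +10 ; 5 left.
Client W tier2 at 12: only 5 left, fill 5.
Total = 25×20 + 23×25 + 19×15 + 14×10 + 12×5 = 1560.

1560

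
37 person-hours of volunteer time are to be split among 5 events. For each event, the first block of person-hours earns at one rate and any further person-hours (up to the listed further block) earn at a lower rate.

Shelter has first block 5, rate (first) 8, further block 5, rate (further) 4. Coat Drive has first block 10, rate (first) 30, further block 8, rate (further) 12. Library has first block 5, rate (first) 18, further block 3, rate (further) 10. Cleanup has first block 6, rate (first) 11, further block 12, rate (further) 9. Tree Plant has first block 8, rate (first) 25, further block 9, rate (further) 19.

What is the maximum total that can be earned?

821

Rank every tier by rate: Coat Drive/first 30 > Tree Plant/first 25 > Tree Plant/second 19 > Library/first 18 > Coat Drive/second 12 > Cleanup/first 11 > Library/second 10 > Cleanup/second 9 > Shelter/first 8 > Shelter/second 4.
Coat Drive/first (30): +10 → 27 left.
Fill Tree Plant first block (8 at 25) → 19 left.
Fill Tree Plant second block (9 at 19) → 10 left.
Library/first (18): +5 → 5 left.
Coat Drive second at 12: only 5 left, fill 5.
Total = 30×10 + 25×8 + 19×9 + 18×5 + 12×5 = 821.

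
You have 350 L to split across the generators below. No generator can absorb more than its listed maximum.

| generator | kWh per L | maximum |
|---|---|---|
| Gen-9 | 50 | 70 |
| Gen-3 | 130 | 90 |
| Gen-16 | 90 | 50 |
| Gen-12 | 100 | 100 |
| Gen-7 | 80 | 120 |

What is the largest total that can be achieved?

35000

Highest kWh per L first: Gen-3 130 > Gen-12 100 > Gen-16 90 > Gen-7 80 > Gen-9 50.
Gen-3 takes 90 to reach its cap of 90 → 260 left.
Gen-12: +100 to 100 (cap) → 160 left.
Gen-16: +50 to 50 (cap) → 110 left.
Only 110 left; Gen-7 takes them to reach 110.
Total = 130×90 + 90×50 + 100×100 + 80×110 = 35000.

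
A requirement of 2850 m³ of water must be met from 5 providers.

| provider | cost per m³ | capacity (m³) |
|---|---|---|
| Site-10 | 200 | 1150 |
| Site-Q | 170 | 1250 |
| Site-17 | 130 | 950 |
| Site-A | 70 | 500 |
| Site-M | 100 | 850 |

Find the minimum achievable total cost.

Cheapest first:
Take 500 from Site-A at 70 → need 2350 more.
Site-M at 100: take all 850 m³ → 1500 still needed.
Site-17 at 130: take all 950 m³ → 550 still needed.
Take 550 from Site-Q at 170 to finish.
Site-10: unused.
Cost = 500×70 + 850×100 + 950×130 + 550×170 = 337000.

337000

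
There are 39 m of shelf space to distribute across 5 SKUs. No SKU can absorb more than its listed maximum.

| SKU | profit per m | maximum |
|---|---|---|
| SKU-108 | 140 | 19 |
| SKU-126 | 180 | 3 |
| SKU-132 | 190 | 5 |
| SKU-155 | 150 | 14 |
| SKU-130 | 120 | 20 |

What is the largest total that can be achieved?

5970

Rank by profit per m: SKU-132 190 > SKU-126 180 > SKU-155 150 > SKU-108 140 > SKU-130 120.
SKU-132 takes 5 to reach its cap of 5 — 34 left.
SKU-126: +3 to 3 (cap) — 31 left.
SKU-155 takes 14 to reach its cap of 14 — 17 left.
SKU-108: +17 (room for 19) → 17. Pool exhausted.
Total = 140×17 + 180×3 + 190×5 + 150×14 = 5970.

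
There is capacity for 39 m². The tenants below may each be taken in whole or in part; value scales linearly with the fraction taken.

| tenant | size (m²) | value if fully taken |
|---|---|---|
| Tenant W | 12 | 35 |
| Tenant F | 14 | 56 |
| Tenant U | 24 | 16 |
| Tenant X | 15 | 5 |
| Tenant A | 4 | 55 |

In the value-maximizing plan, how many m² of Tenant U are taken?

Sort by value density: Tenant A 55/4≈13.8, Tenant F 56/14≈4, Tenant W 35/12≈2.92, Tenant U 16/24≈0.667, Tenant X 5/15≈0.333.
Take all of Tenant A (4 m², value 55) — 35 m² left.
Tenant F: take in full, 14 m² for value 56 — 21 left.
Take all of Tenant W (12 m², value 35) — 9 m² left.
Fill the last 9 m² with part of Tenant U: 9/24 of it earns 6.

9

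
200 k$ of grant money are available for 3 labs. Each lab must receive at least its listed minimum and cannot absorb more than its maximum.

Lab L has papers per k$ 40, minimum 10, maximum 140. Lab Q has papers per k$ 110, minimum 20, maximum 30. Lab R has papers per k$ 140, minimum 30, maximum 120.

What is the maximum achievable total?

Meeting every minimum uses 10+20+30 = 60 k$, leaving 140.
Rank by papers per k$: Lab R 140 > Lab Q 110 > Lab L 40.
Lab R: +90 to 120 (cap) → 50 left.
Lab Q takes 10 more to reach its cap of 30 → 40 left.
Lab L: +40 (room for 130) → 50. Pool exhausted.
Total = 40×50 + 110×30 + 140×120 = 22100.

22100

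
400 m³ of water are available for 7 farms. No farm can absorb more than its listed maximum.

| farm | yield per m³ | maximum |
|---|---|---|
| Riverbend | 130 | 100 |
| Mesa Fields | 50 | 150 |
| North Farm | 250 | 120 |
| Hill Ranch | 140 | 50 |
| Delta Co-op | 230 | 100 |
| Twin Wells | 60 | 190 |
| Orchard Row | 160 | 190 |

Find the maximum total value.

Rank by yield per m³: North Farm 250 > Delta Co-op 230 > Orchard Row 160 > Hill Ranch 140 > Riverbend 130 > Twin Wells 60 > Mesa Fields 50.
Give North Farm 120 to hit its cap of 120 — 280 left.
Delta Co-op: +100 to 100 (cap) — 180 left.
Orchard Row has room for 190 but only 180 remain, so it gets 180.
Total = 250×120 + 230×100 + 160×180 = 81800.

81800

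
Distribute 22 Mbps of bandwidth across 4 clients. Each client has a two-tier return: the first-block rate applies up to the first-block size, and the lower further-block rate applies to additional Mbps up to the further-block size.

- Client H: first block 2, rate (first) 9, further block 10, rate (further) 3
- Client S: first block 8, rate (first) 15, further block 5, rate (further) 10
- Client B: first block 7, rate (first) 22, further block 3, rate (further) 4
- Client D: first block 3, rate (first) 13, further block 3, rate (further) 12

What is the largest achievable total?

Order all 8 blocks by rate: Client B/T1 22 > Client S/T1 15 > Client D/T1 13 > Client D/T2 12 > Client S/T2 10 > Client H/T1 9 > Client B/T2 4 > Client H/T2 3.
Fill Client B T1 block (7 at 22) ; 15 left.
Fill Client S T1 block (8 at 15) ; 7 left.
Client D T1 at 13: fill all 3 ; 4 left.
Client D/T2 (12): +3 ; 1 left.
1 remain; put them into Client S T2 at 10.
Total = 22×7 + 15×8 + 13×3 + 12×3 + 10×1 = 359.

359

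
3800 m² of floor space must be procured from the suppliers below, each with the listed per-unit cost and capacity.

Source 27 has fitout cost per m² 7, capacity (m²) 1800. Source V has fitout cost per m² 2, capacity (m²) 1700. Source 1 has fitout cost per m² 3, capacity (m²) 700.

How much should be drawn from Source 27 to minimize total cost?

Cheapest first:
Source V (2): use full 1700 — 2100 m² to go.
Source 1 (3): use full 700 — 1400 m² to go.
Take 1400 from Source 27 at 7 to finish.

1400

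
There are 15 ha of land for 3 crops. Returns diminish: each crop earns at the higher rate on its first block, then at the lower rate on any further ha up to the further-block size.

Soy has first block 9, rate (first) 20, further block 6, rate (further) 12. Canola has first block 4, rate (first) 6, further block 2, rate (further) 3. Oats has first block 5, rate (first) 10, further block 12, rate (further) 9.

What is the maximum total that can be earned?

Rank every tier by rate: Soy/T1 20 > Soy/T2 12 > Oats/T1 10 > Oats/T2 9 > Canola/T1 6 > Canola/T2 3.
Soy T1 at 20: fill all 9 ; 6 left.
Fill Soy T2 block (6 at 12) ; 0 left.
Total = 20×9 + 12×6 = 252.

252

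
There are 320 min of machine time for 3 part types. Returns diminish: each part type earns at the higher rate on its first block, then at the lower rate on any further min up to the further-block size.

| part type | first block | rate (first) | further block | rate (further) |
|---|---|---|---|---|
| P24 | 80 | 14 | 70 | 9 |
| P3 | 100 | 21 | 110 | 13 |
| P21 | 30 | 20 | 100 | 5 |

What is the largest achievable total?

Order all 6 blocks by rate: P3/T1 21 > P21/T1 20 > P24/T1 14 > P3/T2 13 > P24/T2 9 > P21/T2 5.
P3/T1 (21): +100 — 220 left.
P21 T1 at 20: fill all 30 — 190 left.
Fill P24 T1 block (80 at 14) — 110 left.
P3 T2 at 13: fill all 110 — 0 left.
Total = 21×100 + 20×30 + 14×80 + 13×110 = 5250.

5250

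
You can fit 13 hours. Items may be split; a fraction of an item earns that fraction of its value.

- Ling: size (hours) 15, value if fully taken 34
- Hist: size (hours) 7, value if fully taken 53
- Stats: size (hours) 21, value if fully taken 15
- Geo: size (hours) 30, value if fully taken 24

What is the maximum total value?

Sort by value density: Hist 53/7≈7.57, Ling 34/15≈2.27, Geo 24/30≈0.8, Stats 15/21≈0.714.
All 7 hours of Hist fit (value 53) → 6 remain.
Only 6 hours remain; take 6/15 of Ling for value 34×6/15 = 13.6.
Total value = 66.6.

66.6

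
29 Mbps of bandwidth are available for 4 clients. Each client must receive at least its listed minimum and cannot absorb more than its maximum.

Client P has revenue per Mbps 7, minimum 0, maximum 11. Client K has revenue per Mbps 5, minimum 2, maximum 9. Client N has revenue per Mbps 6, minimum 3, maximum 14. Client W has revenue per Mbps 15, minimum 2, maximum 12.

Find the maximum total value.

291

Meeting every minimum uses 0+2+3+2 = 7 Mbps, leaving 22.
Order the clients by revenue per Mbps: Client W 15 > Client P 7 > Client N 6 > Client K 5.
Client W: +10 to 12 (cap) → 12 left.
Client P: +11 to 11 (cap) → 1 left.
Only 1 left; Client N takes them to reach 4.
Total = 7×11 + 5×2 + 6×4 + 15×12 = 291.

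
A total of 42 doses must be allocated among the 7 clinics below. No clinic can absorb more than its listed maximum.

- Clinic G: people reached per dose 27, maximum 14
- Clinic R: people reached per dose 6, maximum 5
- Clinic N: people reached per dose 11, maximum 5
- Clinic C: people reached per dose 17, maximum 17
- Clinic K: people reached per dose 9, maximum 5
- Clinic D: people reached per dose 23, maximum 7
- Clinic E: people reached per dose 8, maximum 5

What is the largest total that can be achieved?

872

Highest people reached per dose first: Clinic G 27 > Clinic D 23 > Clinic C 17 > Clinic N 11 > Clinic K 9 > Clinic E 8 > Clinic R 6.
Clinic G takes 14 to reach its cap of 14 → 28 left.
Clinic D: +7 to 7 (cap) → 21 left.
Give Clinic C 17 to hit its cap of 17 → 4 left.
Clinic N has room for 5 but only 4 remain, so it gets 4.
Total = 27×14 + 11×4 + 17×17 + 23×7 = 872.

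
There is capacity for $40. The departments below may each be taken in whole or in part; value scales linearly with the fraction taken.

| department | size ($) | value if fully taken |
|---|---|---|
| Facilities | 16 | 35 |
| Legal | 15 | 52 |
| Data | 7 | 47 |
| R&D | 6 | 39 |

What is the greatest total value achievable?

164.25

Sort by value density: Data 47/7≈6.71, R&D 39/6≈6.5, Legal 52/15≈3.47, Facilities 35/16≈2.19.
All 7 $ of Data fit (value 47) ; 33 remain.
Take all of R&D (6 $, value 39) ; 27 $ left.
Take all of Legal (15 $, value 52) ; 12 $ left.
Only 12 $ remain; take 12/16 of Facilities for value 35×12/16 = 26.25.
Total value = 164.25.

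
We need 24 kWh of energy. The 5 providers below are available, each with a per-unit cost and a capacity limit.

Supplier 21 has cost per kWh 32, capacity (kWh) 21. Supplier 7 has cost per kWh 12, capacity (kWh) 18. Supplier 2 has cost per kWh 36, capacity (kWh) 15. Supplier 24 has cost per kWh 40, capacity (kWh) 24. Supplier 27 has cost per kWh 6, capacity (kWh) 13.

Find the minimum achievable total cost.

Cheapest first:
Supplier 27 at 6: take all 13 kWh → 11 still needed.
Take 11 from Supplier 7 at 12 to finish.
Supplier 21, Supplier 2, Supplier 24: unused.
Cost = 13×6 + 11×12 = 210.

210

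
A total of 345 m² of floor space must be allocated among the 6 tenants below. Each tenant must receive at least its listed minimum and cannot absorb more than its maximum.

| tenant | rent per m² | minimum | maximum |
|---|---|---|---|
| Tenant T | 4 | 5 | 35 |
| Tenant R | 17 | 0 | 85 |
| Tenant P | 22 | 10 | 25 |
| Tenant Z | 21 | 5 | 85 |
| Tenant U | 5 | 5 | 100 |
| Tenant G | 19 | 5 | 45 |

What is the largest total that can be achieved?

Meeting every minimum uses 5+0+10+5+5+5 = 30 m², leaving 315.
Rank by rent per m²: Tenant P 22 > Tenant Z 21 > Tenant G 19 > Tenant R 17 > Tenant U 5 > Tenant T 4.
Tenant P: +15 to 25 (cap) ; 300 left.
Give Tenant Z 80 more to hit its cap of 85 ; 220 left.
Tenant G: +40 to 45 (cap) ; 180 left.
Give Tenant R 85 more to hit its cap of 85 ; 95 left.
Tenant U takes 95 more to reach its cap of 100 ; 0 left.
Total = 4×5 + 17×85 + 22×25 + 21×85 + 5×100 + 19×45 = 5155.

5155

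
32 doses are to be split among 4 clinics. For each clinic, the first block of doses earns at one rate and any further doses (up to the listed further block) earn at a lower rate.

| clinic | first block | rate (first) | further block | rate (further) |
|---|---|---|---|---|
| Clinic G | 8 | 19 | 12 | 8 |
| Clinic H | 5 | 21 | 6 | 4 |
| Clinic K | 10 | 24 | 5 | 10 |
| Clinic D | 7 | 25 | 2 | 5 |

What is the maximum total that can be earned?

Treat each block as its own option and order by rate: Clinic D/first 25 > Clinic K/first 24 > Clinic H/first 21 > Clinic G/first 19 > Clinic K/second 10 > Clinic G/second 8 > Clinic D/second 5 > Clinic H/second 4.
Fill Clinic D first block (7 at 25) — 25 left.
Clinic K first at 24: fill all 10 — 15 left.
Clinic H/first (21): +5 — 10 left.
Clinic G/first (19): +8 — 2 left.
2 remain; put them into Clinic K second at 10.
Total = 25×7 + 24×10 + 21×5 + 19×8 + 10×2 = 692.

692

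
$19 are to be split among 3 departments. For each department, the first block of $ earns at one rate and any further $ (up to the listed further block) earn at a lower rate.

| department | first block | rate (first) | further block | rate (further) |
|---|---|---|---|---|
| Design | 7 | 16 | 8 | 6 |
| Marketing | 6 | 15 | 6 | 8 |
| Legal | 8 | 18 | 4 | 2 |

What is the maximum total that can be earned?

316

Order all 6 blocks by rate: Legal/first 18 > Design/first 16 > Marketing/first 15 > Marketing/second 8 > Design/second 6 > Legal/second 2.
Legal first at 18: fill all 8 → 11 left.
Fill Design first block (7 at 16) → 4 left.
4 remain; put them into Marketing first at 15.
Total = 18×8 + 16×7 + 15×4 = 316.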